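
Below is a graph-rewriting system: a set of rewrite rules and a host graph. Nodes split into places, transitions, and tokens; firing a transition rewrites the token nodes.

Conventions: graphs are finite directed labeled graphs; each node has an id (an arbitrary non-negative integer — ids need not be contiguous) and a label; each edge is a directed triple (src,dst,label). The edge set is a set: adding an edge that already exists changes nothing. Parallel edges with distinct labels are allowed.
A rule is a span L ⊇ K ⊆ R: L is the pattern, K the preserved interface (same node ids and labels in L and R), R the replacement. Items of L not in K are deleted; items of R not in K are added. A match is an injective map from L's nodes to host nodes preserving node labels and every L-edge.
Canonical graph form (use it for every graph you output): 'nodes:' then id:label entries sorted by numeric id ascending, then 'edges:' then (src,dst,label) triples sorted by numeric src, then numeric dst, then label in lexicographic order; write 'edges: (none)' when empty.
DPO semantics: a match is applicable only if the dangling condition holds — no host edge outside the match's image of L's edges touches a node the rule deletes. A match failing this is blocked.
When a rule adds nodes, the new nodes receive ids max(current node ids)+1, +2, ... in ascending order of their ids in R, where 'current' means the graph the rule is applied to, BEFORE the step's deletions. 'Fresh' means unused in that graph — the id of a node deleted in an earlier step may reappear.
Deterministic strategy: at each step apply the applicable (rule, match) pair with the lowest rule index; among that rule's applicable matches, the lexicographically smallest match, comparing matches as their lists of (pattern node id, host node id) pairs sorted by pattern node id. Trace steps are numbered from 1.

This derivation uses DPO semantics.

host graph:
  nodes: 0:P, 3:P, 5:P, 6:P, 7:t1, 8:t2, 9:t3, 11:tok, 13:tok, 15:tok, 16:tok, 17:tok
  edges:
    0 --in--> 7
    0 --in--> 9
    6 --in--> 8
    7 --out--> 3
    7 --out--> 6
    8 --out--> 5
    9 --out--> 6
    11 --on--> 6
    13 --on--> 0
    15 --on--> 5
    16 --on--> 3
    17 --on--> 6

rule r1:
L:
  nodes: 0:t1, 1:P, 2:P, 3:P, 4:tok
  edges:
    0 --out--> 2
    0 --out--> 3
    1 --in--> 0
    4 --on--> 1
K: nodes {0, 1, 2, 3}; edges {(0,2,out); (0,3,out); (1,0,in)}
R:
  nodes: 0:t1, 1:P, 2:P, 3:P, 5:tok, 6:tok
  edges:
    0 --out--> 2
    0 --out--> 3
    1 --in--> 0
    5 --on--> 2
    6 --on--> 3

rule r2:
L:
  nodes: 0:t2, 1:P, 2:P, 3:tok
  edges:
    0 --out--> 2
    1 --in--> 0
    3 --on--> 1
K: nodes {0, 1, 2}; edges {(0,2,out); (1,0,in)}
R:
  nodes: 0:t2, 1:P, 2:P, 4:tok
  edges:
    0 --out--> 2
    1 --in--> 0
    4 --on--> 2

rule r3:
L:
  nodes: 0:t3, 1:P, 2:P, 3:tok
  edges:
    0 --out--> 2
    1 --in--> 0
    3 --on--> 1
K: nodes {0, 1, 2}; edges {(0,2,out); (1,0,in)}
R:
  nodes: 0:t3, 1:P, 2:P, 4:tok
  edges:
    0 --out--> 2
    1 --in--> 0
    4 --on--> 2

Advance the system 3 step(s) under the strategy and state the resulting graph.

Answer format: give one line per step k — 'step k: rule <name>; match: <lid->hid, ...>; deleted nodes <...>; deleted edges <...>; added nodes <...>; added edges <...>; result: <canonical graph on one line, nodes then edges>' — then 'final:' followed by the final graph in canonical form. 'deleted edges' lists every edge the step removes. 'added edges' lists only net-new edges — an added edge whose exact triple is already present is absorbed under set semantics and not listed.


step 1: rule r1; match: 0->7, 1->0, 2->3, 3->6, 4->13; deleted nodes 13; deleted edges (13,0,on); added nodes 18, 19; added edges (18,3,on); (19,6,on); result: nodes: 0:P, 3:P, 5:P, 6:P, 7:t1, 8:t2, 9:t3, 11:tok, 15:tok, 16:tok, 17:tok, 18:tok, 19:tok edges: (0,7,in); (0,9,in); (6,8,in); (7,3,out); (7,6,out); (8,5,out); (9,6,out); (11,6,on); (15,5,on); (16,3,on); (17,6,on); (18,3,on); (19,6,on)
step 2: rule r2; match: 0->8, 1->6, 2->5, 3->11; deleted nodes 11; deleted edges (11,6,on); added nodes 20; added edges (20,5,on); result: nodes: 0:P, 3:P, 5:P, 6:P, 7:t1, 8:t2, 9:t3, 15:tok, 16:tok, 17:tok, 18:tok, 19:tok, 20:tok edges: (0,7,in); (0,9,in); (6,8,in); (7,3,out); (7,6,out); (8,5,out); (9,6,out); (15,5,on); (16,3,on); (17,6,on); (18,3,on); (19,6,on); (20,5,on)
step 3: rule r2; match: 0->8, 1->6, 2->5, 3->17; deleted nodes 17; deleted edges (17,6,on); added nodes 21; added edges (21,5,on); result: nodes: 0:P, 3:P, 5:P, 6:P, 7:t1, 8:t2, 9:t3, 15:tok, 16:tok, 18:tok, 19:tok, 20:tok, 21:tok edges: (0,7,in); (0,9,in); (6,8,in); (7,3,out); (7,6,out); (8,5,out); (9,6,out); (15,5,on); (16,3,on); (18,3,on); (19,6,on); (20,5,on); (21,5,on)
final:
nodes: 0:P, 3:P, 5:P, 6:P, 7:t1, 8:t2, 9:t3, 15:tok, 16:tok, 18:tok, 19:tok, 20:tok, 21:tok
edges: (0,7,in); (0,9,in); (6,8,in); (7,3,out); (7,6,out); (8,5,out); (9,6,out); (15,5,on); (16,3,on); (18,3,on); (19,6,on); (20,5,on); (21,5,on)


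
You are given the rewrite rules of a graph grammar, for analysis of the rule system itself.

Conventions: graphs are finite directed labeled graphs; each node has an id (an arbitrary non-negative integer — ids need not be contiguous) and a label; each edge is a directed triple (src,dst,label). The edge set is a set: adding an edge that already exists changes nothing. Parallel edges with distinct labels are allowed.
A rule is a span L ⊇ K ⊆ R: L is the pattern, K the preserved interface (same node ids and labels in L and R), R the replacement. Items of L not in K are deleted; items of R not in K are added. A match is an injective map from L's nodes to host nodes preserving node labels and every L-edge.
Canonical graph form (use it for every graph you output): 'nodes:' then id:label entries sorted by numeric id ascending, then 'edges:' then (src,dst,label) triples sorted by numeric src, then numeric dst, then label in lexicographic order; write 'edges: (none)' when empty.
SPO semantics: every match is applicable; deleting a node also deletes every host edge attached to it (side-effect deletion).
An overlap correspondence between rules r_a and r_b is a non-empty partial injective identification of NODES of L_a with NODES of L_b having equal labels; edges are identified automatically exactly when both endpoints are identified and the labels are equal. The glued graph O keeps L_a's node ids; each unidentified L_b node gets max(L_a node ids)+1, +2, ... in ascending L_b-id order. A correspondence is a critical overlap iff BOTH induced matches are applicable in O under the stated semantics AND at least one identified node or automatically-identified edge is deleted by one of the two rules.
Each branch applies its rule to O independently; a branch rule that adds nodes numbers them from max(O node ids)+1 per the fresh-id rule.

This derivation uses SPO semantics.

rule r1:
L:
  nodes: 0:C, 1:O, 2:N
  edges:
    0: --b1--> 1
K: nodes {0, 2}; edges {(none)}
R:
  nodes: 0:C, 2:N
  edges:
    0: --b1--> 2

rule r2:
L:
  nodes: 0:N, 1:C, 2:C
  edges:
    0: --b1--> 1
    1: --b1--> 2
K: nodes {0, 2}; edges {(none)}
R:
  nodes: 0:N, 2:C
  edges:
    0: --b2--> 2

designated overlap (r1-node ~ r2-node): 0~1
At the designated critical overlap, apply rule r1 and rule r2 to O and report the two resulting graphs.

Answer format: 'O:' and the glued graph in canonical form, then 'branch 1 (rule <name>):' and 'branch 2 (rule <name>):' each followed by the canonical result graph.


O:
nodes: 0:C, 1:O, 2:N, 3:N, 4:C
edges: (0,1,b1); (0,4,b1); (3,0,b1)
branch 1 (rule r1):
nodes: 0:C, 2:N, 3:N, 4:C
edges: (0,2,b1); (0,4,b1); (3,0,b1)
branch 2 (rule r2):
nodes: 1:O, 2:N, 3:N, 4:C
edges: (3,4,b2)


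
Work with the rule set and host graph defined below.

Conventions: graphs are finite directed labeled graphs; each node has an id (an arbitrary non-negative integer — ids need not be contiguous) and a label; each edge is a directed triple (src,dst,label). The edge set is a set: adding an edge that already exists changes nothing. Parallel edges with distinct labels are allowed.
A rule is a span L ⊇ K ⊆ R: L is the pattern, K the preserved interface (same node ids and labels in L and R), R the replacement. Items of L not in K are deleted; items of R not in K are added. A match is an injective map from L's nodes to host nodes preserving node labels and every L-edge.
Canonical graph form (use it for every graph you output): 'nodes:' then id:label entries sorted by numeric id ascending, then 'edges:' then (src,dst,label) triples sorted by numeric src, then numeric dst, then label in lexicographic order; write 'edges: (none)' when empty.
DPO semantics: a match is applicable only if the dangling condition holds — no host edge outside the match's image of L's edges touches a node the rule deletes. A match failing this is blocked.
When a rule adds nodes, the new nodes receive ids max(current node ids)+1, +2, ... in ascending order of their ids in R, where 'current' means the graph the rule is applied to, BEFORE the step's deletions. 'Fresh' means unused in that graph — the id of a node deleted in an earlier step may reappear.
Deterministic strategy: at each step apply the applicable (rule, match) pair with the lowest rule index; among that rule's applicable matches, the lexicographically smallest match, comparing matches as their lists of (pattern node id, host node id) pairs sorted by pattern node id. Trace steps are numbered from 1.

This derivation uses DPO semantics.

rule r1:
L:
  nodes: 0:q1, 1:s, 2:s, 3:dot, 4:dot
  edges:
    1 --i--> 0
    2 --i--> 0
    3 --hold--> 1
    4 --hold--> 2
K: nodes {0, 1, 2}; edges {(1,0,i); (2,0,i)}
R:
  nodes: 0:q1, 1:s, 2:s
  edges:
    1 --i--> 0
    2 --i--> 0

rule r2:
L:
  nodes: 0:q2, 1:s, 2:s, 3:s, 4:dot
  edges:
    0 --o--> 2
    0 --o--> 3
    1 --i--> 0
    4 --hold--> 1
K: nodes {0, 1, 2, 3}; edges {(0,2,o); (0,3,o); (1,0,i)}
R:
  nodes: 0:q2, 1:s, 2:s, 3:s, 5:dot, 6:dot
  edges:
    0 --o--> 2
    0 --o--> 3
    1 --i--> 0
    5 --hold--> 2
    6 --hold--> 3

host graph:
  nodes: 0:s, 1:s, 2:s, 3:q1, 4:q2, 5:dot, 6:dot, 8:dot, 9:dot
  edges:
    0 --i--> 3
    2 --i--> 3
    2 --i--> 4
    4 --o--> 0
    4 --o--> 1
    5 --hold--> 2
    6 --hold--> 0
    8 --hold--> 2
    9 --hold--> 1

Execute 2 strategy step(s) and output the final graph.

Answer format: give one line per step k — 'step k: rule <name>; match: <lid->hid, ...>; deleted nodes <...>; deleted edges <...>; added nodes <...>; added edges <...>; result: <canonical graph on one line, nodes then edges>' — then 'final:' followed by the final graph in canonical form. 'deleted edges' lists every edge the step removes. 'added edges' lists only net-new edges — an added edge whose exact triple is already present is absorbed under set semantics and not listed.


step 1: rule r1; match: 0->3, 1->0, 2->2, 3->6, 4->5; deleted nodes 5, 6; deleted edges (5,2,hold); (6,0,hold); added nodes (none); added edges (none); result: nodes: 0:s, 1:s, 2:s, 3:q1, 4:q2, 8:dot, 9:dot edges: (0,3,i); (2,3,i); (2,4,i); (4,0,o); (4,1,o); (8,2,hold); (9,1,hold)
step 2: rule r2; match: 0->4, 1->2, 2->0, 3->1, 4->8; deleted nodes 8; deleted edges (8,2,hold); added nodes 10, 11; added edges (10,0,hold); (11,1,hold); result: nodes: 0:s, 1:s, 2:s, 3:q1, 4:q2, 9:dot, 10:dot, 11:dot edges: (0,3,i); (2,3,i); (2,4,i); (4,0,o); (4,1,o); (9,1,hold); (10,0,hold); (11,1,hold)
final:
nodes: 0:s, 1:s, 2:s, 3:q1, 4:q2, 9:dot, 10:dot, 11:dot
edges: (0,3,i); (2,3,i); (2,4,i); (4,0,o); (4,1,o); (9,1,hold); (10,0,hold); (11,1,hold)


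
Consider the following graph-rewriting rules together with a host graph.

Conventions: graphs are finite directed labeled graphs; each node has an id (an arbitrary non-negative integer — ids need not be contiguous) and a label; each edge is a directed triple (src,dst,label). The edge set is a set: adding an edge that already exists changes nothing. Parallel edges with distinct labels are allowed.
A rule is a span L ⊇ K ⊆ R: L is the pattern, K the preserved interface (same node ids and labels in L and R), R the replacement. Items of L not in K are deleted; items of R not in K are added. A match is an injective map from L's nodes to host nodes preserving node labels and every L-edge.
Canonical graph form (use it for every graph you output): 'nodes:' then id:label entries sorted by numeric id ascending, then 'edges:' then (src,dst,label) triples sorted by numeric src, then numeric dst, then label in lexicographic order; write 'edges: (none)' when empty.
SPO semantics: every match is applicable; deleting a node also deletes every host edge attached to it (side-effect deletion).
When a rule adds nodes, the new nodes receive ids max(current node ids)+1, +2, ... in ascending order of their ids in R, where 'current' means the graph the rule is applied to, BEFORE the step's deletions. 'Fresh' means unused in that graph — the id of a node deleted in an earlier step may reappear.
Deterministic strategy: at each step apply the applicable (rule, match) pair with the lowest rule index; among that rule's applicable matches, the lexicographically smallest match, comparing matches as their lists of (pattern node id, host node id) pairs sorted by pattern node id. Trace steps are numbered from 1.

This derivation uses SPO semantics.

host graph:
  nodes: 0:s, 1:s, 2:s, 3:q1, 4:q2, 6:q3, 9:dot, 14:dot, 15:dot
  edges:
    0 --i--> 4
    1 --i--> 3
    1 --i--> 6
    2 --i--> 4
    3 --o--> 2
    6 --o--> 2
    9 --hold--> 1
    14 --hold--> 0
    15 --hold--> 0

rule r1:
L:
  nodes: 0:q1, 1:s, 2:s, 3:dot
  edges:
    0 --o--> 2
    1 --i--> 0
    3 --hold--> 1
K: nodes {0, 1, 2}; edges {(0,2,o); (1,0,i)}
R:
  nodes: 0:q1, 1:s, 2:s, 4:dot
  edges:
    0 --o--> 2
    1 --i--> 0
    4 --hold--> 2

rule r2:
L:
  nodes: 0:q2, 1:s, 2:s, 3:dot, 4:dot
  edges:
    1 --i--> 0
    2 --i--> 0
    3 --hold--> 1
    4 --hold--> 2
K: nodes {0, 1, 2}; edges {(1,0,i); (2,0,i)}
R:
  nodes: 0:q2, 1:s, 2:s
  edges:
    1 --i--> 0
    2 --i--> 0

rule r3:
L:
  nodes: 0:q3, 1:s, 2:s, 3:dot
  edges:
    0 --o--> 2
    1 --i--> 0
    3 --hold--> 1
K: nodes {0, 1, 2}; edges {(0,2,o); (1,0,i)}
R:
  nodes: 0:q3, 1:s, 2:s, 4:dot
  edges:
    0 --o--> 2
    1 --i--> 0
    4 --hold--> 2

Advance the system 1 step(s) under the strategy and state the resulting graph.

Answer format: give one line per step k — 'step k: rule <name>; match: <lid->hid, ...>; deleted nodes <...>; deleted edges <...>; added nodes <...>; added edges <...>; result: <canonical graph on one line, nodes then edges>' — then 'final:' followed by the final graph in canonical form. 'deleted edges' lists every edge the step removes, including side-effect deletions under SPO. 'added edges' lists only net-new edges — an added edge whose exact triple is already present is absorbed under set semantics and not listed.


step 1: rule r1; match: 0->3, 1->1, 2->2, 3->9; deleted nodes 9; deleted edges (9,1,hold); added nodes 16; added edges (16,2,hold); result: nodes: 0:s, 1:s, 2:s, 3:q1, 4:q2, 6:q3, 14:dot, 15:dot, 16:dot edges: (0,4,i); (1,3,i); (1,6,i); (2,4,i); (3,2,o); (6,2,o); (14,0,hold); (15,0,hold); (16,2,hold)
final:
nodes: 0:s, 1:s, 2:s, 3:q1, 4:q2, 6:q3, 14:dot, 15:dot, 16:dot
edges: (0,4,i); (1,3,i); (1,6,i); (2,4,i); (3,2,o); (6,2,o); (14,0,hold); (15,0,hold); (16,2,hold)


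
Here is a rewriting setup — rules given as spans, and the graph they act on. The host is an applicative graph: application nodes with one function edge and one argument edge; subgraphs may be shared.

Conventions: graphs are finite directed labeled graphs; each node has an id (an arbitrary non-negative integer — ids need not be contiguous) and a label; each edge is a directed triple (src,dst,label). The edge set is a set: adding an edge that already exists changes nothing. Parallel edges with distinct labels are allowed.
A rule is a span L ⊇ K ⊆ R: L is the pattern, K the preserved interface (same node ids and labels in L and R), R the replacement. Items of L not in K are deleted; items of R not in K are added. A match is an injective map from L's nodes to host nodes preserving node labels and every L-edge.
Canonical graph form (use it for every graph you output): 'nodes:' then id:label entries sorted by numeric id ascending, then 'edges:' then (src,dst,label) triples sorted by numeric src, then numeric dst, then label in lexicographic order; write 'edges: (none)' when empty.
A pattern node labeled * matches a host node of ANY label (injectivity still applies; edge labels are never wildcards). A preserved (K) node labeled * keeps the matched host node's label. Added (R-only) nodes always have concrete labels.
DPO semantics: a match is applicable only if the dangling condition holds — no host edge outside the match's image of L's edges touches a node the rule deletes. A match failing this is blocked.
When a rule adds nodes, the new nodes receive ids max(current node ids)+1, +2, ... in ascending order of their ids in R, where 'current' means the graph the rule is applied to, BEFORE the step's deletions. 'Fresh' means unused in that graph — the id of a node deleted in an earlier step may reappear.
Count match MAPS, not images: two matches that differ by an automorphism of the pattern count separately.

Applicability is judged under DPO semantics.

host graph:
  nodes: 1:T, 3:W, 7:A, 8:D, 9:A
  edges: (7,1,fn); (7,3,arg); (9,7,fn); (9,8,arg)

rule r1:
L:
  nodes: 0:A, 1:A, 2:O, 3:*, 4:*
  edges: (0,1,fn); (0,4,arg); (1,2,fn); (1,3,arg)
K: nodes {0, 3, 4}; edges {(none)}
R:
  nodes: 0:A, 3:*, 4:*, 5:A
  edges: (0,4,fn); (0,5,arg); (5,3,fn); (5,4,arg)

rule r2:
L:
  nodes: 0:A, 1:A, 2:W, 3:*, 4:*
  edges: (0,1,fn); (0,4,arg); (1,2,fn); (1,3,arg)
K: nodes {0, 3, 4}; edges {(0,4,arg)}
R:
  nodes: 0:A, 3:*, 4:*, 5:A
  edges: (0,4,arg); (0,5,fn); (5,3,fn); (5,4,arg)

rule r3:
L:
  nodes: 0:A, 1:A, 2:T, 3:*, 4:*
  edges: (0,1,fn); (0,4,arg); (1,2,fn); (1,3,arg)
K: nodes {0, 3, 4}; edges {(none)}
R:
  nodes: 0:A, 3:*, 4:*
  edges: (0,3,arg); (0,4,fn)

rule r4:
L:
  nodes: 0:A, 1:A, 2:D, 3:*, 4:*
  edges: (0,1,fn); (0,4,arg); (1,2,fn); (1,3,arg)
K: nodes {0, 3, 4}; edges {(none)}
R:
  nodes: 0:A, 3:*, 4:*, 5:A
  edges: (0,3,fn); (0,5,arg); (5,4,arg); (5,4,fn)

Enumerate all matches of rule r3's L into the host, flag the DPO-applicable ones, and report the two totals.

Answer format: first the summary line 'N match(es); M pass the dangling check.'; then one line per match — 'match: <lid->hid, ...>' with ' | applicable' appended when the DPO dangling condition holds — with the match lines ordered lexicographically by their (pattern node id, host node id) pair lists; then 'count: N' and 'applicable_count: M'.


1 match(es); 1 pass the dangling check.
match: 0->9, 1->7, 2->1, 3->3, 4->8 | applicable
count: 1
applicable_count: 1


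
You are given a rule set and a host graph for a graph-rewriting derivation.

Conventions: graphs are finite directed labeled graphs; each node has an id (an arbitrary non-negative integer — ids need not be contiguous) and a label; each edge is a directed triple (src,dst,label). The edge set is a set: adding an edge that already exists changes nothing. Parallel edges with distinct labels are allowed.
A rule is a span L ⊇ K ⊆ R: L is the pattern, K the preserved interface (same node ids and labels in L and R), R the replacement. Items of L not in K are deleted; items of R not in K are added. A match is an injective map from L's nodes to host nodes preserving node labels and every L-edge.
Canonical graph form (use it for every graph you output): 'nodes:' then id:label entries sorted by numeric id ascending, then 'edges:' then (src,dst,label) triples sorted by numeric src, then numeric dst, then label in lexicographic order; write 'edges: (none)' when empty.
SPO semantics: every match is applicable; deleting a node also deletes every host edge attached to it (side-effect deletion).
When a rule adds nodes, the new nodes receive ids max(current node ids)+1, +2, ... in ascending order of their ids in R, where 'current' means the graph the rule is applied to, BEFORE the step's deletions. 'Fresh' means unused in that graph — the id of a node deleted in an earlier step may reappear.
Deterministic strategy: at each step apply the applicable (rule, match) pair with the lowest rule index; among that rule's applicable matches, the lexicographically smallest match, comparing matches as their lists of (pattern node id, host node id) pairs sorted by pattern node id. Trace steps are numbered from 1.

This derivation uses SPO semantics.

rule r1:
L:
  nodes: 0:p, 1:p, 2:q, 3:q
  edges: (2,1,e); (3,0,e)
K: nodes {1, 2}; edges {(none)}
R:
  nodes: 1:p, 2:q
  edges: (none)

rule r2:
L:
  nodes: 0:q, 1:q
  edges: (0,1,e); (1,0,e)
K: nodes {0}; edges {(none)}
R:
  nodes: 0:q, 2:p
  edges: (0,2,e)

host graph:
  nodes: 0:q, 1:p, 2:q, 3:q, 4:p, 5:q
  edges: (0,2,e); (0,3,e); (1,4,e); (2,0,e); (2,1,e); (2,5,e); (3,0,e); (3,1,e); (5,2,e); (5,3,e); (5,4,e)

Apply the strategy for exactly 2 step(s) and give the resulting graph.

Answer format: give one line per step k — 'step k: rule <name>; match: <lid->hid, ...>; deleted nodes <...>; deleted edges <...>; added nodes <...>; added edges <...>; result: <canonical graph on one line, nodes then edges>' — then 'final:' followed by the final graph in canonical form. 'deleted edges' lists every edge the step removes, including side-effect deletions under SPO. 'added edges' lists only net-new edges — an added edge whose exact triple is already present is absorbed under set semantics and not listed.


step 1: rule r1; match: 0->1, 1->4, 2->5, 3->2; deleted nodes 1, 2; deleted edges (0,2,e); (1,4,e); (2,0,e); (2,1,e); (2,5,e); (3,1,e); (5,2,e); (5,4,e); added nodes (none); added edges (none); result: nodes: 0:q, 3:q, 4:p, 5:q edges: (0,3,e); (3,0,e); (5,3,e)
step 2: rule r2; match: 0->0, 1->3; deleted nodes 3; deleted edges (0,3,e); (3,0,e); (5,3,e); added nodes 6; added edges (0,6,e); result: nodes: 0:q, 4:p, 5:q, 6:p edges: (0,6,e)
final:
nodes: 0:q, 4:p, 5:q, 6:p
edges: (0,6,e)


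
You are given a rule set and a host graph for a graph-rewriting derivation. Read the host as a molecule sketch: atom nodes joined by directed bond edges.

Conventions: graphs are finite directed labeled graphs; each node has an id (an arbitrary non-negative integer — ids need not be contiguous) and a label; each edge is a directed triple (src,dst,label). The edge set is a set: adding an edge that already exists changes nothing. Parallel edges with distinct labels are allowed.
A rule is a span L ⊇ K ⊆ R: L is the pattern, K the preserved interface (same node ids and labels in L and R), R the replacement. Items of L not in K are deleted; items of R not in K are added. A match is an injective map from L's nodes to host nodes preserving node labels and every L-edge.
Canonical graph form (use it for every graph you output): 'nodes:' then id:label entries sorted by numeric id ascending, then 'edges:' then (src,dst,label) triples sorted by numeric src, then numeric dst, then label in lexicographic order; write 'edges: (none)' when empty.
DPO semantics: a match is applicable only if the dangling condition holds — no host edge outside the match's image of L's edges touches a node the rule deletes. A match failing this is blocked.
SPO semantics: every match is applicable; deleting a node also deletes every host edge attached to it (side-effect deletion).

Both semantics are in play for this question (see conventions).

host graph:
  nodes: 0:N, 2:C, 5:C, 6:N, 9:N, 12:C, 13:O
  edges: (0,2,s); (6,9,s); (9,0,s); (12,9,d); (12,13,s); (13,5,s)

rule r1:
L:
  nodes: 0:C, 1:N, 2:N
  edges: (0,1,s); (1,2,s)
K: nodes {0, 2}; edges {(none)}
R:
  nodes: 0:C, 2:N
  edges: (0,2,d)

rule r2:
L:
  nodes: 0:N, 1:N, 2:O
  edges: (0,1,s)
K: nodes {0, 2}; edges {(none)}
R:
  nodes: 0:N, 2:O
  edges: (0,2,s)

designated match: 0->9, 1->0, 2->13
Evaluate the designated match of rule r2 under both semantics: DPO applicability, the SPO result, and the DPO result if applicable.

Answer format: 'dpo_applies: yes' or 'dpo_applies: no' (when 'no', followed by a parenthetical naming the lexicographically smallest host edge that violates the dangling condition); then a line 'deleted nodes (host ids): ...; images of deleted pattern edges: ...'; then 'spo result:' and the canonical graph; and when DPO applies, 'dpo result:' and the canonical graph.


dpo_applies: no
(the rule deletes node 0, which keeps host edge (0,2,s) outside the match image — the dangling condition fails, DPO blocks; SPO proceeds and side-deletes such edges)
deleted nodes (host ids): 0; images of deleted pattern edges: (9,0,s)
spo result:
nodes: 2:C, 5:C, 6:N, 9:N, 12:C, 13:O
edges: (6,9,s); (9,13,s); (12,9,d); (12,13,s); (13,5,s)


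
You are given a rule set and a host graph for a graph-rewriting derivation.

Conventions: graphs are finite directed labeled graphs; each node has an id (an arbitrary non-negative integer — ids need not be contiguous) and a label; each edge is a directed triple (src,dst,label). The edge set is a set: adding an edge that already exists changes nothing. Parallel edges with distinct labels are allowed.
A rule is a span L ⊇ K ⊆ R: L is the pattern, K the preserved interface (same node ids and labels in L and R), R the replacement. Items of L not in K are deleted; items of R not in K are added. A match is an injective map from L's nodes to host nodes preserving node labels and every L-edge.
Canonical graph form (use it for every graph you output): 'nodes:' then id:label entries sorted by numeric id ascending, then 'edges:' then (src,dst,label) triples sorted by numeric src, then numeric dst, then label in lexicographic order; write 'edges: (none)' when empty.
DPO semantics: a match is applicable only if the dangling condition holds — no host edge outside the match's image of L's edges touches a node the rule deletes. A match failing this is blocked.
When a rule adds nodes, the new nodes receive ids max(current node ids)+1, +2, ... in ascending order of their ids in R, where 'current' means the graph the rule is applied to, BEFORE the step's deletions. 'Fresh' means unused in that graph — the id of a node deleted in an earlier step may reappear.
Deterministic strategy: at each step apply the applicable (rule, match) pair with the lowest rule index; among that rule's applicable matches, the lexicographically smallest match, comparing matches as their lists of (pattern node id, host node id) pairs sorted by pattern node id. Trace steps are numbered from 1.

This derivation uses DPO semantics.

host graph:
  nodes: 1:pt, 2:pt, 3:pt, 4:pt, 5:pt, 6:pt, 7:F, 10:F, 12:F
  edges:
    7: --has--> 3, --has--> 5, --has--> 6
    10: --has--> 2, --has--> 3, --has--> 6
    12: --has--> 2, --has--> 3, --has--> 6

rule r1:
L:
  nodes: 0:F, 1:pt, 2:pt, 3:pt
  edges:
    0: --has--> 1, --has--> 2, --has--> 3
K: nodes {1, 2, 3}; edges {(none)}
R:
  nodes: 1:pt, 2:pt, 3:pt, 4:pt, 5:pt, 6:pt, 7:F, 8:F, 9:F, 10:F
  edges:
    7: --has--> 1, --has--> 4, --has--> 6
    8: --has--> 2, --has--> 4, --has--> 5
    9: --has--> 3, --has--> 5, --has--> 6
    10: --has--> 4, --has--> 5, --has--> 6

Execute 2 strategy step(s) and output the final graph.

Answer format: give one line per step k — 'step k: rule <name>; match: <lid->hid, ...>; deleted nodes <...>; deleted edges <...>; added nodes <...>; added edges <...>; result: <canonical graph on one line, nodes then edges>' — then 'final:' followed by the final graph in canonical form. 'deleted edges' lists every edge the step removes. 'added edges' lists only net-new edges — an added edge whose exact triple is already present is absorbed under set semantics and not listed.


step 1: rule r1; match: 0->7, 1->3, 2->5, 3->6; deleted nodes 7; deleted edges (7,3,has); (7,5,has); (7,6,has); added nodes 13, 14, 15, 16, 17, 18, 19; added edges (16,3,has); (16,13,has); (16,15,has); (17,5,has); (17,13,has); (17,14,has); (18,6,has); (18,14,has); (18,15,has); (19,13,has); (19,14,has); (19,15,has); result: nodes: 1:pt, 2:pt, 3:pt, 4:pt, 5:pt, 6:pt, 10:F, 12:F, 13:pt, 14:pt, 15:pt, 16:F, 17:F, 18:F, 19:F edges: (10,2,has); (10,3,has); (10,6,has); (12,2,has); (12,3,has); (12,6,has); (16,3,has); (16,13,has); (16,15,has); (17,5,has); (17,13,has); (17,14,has); (18,6,has); (18,14,has); (18,15,has); (19,13,has); (19,14,has); (19,15,has)
step 2: rule r1; match: 0->10, 1->2, 2->3, 3->6; deleted nodes 10; deleted edges (10,2,has); (10,3,has); (10,6,has); added nodes 20, 21, 22, 23, 24, 25, 26; added edges (23,2,has); (23,20,has); (23,22,has); (24,3,has); (24,20,has); (24,21,has); (25,6,has); (25,21,has); (25,22,has); (26,20,has); (26,21,has); (26,22,has); result: nodes: 1:pt, 2:pt, 3:pt, 4:pt, 5:pt, 6:pt, 12:F, 13:pt, 14:pt, 15:pt, 16:F, 17:F, 18:F, 19:F, 20:pt, 21:pt, 22:pt, 23:F, 24:F, 25:F, 26:F edges: (12,2,has); (12,3,has); (12,6,has); (16,3,has); (16,13,has); (16,15,has); (17,5,has); (17,13,has); (17,14,has); (18,6,has); (18,14,has); (18,15,has); (19,13,has); (19,14,has); (19,15,has); (23,2,has); (23,20,has); (23,22,has); (24,3,has); (24,20,has); (24,21,has); (25,6,has); (25,21,has); (25,22,has); (26,20,has); (26,21,has); (26,22,has)
final:
nodes: 1:pt, 2:pt, 3:pt, 4:pt, 5:pt, 6:pt, 12:F, 13:pt, 14:pt, 15:pt, 16:F, 17:F, 18:F, 19:F, 20:pt, 21:pt, 22:pt, 23:F, 24:F, 25:F, 26:F
edges: (12,2,has); (12,3,has); (12,6,has); (16,3,has); (16,13,has); (16,15,has); (17,5,has); (17,13,has); (17,14,has); (18,6,has); (18,14,has); (18,15,has); (19,13,has); (19,14,has); (19,15,has); (23,2,has); (23,20,has); (23,22,has); (24,3,has); (24,20,has); (24,21,has); (25,6,has); (25,21,has); (25,22,has); (26,20,has); (26,21,has); (26,22,has)


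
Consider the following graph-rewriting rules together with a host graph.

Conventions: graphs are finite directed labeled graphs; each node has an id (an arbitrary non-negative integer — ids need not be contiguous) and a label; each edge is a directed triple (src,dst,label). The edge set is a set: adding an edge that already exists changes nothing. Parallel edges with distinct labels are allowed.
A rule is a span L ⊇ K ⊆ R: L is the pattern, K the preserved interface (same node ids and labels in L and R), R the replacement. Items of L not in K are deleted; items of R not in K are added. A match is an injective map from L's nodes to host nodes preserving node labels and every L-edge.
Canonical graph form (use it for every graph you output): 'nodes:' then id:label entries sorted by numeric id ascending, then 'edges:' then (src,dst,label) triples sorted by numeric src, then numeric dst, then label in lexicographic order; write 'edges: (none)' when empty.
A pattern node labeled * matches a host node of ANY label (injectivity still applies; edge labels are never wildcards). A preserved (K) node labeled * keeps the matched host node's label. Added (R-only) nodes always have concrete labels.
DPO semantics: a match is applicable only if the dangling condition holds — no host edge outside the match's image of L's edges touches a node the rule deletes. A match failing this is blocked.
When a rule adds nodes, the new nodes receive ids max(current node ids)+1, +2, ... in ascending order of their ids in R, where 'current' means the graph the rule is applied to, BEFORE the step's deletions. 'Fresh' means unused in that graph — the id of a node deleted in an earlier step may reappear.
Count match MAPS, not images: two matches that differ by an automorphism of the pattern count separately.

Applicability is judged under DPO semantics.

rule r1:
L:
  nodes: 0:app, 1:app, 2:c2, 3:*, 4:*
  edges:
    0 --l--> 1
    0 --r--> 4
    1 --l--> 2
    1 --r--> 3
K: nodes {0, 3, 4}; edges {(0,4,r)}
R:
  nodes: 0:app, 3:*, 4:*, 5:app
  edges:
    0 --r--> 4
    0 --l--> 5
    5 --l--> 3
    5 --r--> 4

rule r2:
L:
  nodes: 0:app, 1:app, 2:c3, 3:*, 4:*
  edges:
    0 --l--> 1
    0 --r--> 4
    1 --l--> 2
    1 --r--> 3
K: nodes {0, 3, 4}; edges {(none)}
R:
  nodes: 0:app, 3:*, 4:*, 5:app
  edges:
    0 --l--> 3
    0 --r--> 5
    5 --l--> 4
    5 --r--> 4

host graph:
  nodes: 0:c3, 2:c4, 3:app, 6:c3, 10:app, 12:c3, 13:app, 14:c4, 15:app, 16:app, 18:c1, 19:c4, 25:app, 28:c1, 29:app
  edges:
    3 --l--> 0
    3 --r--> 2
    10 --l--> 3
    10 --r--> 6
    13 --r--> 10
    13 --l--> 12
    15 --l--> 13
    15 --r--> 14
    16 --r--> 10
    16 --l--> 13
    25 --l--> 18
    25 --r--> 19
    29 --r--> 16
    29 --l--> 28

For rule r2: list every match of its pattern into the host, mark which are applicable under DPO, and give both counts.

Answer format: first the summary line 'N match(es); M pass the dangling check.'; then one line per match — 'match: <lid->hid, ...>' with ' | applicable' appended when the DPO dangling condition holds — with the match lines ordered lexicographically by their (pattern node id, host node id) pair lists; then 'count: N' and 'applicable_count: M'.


2 match(es); 1 pass the dangling check.
match: 0->10, 1->3, 2->0, 3->2, 4->6 | applicable
match: 0->15, 1->13, 2->12, 3->10, 4->14
count: 2
applicable_count: 1


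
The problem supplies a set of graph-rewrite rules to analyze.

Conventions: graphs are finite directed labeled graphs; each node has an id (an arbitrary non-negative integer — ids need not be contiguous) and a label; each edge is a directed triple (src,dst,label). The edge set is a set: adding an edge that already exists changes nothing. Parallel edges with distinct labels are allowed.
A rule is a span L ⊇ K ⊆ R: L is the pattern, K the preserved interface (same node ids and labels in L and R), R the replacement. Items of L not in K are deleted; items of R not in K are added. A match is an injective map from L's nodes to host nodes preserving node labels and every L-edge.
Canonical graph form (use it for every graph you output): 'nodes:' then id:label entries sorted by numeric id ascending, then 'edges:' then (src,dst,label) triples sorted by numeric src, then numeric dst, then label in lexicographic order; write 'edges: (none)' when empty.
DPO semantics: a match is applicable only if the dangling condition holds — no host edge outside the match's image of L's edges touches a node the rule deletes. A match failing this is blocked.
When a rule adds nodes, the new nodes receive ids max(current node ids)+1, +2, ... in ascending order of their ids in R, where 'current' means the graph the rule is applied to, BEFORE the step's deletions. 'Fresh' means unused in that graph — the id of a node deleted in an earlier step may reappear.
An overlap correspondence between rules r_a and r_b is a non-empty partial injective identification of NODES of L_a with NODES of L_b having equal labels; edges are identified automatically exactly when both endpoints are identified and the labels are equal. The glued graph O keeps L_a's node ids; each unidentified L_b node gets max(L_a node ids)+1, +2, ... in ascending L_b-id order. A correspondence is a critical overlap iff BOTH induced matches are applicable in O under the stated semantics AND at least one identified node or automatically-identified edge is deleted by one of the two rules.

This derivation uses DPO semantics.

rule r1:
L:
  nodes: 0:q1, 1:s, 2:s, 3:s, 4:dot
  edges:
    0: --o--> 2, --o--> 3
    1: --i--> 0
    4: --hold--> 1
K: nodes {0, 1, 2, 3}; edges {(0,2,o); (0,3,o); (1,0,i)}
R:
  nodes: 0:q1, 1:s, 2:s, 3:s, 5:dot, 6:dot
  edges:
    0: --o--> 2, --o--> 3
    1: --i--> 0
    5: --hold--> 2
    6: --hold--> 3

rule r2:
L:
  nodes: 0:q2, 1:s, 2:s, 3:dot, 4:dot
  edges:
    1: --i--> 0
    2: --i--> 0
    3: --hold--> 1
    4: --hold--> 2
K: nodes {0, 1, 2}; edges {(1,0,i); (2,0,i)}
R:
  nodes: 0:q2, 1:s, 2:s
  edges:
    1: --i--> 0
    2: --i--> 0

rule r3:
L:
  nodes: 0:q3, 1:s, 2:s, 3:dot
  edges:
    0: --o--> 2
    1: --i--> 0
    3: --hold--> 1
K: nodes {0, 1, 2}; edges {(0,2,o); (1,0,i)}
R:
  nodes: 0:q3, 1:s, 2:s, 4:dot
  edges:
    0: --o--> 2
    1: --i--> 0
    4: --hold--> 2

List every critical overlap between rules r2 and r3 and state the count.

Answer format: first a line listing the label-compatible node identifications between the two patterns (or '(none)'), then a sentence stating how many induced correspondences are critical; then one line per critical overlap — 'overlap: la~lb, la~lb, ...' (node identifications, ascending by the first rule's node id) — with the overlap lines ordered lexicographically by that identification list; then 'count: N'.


label-compatible node identifications between L(r2) and L(r3): 1~1, 1~2, 2~1, 2~2, 3~3, 4~3
4 of the induced correspondences are critical overlaps of r2 and r3.
overlap: 1~1, 2~2, 3~3
overlap: 1~1, 3~3
overlap: 1~2, 2~1, 4~3
overlap: 2~1, 4~3
count: 4


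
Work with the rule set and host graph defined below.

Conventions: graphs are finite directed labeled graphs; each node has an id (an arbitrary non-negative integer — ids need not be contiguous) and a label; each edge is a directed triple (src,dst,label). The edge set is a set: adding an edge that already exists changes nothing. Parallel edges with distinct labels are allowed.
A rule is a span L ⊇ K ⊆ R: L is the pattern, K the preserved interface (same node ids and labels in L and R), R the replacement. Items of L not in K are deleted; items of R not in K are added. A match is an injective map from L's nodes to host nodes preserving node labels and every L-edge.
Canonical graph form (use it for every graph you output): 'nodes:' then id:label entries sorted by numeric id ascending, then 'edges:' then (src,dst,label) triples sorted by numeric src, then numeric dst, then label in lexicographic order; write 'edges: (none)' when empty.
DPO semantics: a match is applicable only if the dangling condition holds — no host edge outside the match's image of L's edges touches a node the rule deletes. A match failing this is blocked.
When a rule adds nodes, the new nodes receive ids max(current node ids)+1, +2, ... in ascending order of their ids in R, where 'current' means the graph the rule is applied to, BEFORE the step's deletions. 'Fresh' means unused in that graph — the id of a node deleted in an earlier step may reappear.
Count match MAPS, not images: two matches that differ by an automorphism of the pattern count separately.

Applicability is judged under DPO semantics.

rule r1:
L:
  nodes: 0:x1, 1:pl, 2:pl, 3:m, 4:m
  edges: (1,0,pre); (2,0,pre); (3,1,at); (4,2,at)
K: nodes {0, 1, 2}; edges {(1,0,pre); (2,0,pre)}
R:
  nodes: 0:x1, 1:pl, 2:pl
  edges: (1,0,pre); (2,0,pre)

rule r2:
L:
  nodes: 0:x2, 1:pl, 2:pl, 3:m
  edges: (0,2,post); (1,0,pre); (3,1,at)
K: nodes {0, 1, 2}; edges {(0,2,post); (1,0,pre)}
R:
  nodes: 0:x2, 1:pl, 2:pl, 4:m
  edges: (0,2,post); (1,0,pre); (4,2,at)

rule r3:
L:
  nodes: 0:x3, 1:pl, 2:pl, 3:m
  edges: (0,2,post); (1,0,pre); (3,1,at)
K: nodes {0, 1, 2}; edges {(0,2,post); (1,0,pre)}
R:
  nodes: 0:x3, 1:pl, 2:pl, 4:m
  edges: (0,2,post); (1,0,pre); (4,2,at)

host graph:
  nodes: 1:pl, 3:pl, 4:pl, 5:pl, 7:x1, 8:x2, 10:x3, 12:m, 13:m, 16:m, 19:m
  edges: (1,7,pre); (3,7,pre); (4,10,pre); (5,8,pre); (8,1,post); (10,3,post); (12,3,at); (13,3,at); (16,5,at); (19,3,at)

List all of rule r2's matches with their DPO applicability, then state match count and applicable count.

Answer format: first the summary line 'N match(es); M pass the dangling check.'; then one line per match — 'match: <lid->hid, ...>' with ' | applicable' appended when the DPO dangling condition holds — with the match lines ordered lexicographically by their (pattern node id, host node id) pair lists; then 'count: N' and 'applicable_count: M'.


1 match(es); 1 pass the dangling check.
match: 0->8, 1->5, 2->1, 3->16 | applicable
count: 1
applicable_count: 1


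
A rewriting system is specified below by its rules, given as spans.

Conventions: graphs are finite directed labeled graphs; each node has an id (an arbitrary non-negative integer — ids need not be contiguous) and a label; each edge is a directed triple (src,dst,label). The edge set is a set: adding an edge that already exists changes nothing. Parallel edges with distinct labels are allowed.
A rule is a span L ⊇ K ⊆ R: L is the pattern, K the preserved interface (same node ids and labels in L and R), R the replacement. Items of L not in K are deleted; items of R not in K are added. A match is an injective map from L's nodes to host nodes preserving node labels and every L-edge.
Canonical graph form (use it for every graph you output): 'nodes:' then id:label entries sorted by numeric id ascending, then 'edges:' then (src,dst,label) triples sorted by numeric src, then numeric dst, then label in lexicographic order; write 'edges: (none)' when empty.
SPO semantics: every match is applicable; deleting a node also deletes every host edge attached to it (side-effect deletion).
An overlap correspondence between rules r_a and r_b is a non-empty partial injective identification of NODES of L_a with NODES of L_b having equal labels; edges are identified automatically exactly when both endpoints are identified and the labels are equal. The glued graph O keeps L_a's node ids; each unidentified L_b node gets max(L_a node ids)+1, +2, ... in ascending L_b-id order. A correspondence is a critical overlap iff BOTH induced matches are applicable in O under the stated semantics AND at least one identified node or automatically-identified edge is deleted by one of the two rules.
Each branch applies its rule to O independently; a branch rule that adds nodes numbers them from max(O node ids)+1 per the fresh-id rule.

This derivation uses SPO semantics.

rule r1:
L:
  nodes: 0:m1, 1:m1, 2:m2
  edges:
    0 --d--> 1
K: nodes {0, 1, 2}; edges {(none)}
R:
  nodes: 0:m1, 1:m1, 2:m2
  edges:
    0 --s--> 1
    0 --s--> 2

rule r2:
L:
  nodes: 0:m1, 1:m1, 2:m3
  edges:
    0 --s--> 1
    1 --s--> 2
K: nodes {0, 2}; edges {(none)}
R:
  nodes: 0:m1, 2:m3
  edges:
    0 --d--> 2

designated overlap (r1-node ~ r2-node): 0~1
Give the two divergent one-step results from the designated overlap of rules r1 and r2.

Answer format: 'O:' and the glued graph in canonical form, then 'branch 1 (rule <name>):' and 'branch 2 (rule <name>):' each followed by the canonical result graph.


O:
nodes: 0:m1, 1:m1, 2:m2, 3:m1, 4:m3
edges: (0,1,d); (0,4,s); (3,0,s)
branch 1 (rule r1):
nodes: 0:m1, 1:m1, 2:m2, 3:m1, 4:m3
edges: (0,1,s); (0,2,s); (0,4,s); (3,0,s)
branch 2 (rule r2):
nodes: 1:m1, 2:m2, 3:m1, 4:m3
edges: (3,4,d)
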